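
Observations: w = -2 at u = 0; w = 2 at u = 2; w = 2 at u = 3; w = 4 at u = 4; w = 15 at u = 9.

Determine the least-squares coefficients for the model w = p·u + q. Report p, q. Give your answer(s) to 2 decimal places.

p = 1.89, q = -2.60

Setting ∂/∂p … = 0 gives: 110·p + 18·q = 161;  18·p + 5·q = 21.
Determinant 110·5 − 18² = 226.
p = (161·5 − 18·21)/226 = 427/226; q = (110·21 − 18·161)/226 = -294/113.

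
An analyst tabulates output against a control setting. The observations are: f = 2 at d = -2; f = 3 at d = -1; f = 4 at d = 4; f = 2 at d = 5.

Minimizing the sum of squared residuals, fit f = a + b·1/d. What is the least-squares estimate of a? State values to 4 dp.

Sums needed: Σ1 = 4, Σ1/d = -21/20, Σ1/d·1/d = 541/400.
Moment sums: Σf = 11, Σ1/d·f = -13/5.
XᵀX·[a, b]ᵀ = Xᵀf becomes [[4, -21/20]; [-21/20, 541/400]]·[a, b]ᵀ = [11, -13/5]ᵀ.
Determinant 4·(541/400) − (-21/20)² = 1723/400.
a = (11·(541/400) − (-21/20)·(-13/5))/(1723/400) = 4859/1723; b = (4·(-13/5) − (-21/20)·11)/(1723/400) = 460/1723.

a = 2.8201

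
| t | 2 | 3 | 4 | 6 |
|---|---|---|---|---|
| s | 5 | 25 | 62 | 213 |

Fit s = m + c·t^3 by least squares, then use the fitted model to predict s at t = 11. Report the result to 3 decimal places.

ŝ = 1325.386

The normal system MᵀM·[m, c]ᵀ = Mᵀs is [[4, 315]; [315, 51545]]·[m, c]ᵀ = [305, 50691]ᵀ.
det = 4·51545 − 315² = 106955.
m = (305·51545 − 315·50691)/106955 = -49288/21391; c = (4·50691 − 315·305)/106955 = 106689/106955.
At t = 11: ŝ = (-49288/21391)·(1) + (106689/106955)·(1331) = 141756619/106955.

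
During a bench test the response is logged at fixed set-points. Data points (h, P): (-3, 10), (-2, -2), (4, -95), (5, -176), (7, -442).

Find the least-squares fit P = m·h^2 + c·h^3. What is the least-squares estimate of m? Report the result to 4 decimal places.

m = -1.9819

The normal equations are: 3379·m + 20681·c = -27496;  20681·m + 138163·c = -179940.
(Σh^2·h^2 = 3379, Σh^2·h^3 = 20681, Σh^3·h^3 = 138163, Σh^2·P = -27496, Σh^3·P = -179940.)
Determinant 3379·138163 − 20681² = 39149016.
m = ((-27496)·138163 − 20681·(-179940))/39149016 = -19397677/9787254; c = (3379·(-179940) − 20681·(-27496))/39149016 = -9843121/9787254.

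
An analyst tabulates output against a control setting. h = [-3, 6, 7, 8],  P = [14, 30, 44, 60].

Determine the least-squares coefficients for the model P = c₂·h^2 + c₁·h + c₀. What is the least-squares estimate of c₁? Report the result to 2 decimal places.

c₁ = -1.82

Entries of AᵀA: Σh^2·h^2 = 7874, Σh^2·h = 1044, Σh^2 = 158, Σh·h = 158, Σh = 18, Σ1 = 4.
And Σh^2·P = 7202, Σh·P = 926, ΣP = 148.
AᵀA·[c₂, c₁, c₀]ᵀ = AᵀP becomes [[7874, 1044, 158]; [1044, 158, 18]; [158, 18, 4]]·[c₂, c₁, c₀]ᵀ = [7202, 926, 148]ᵀ.
Inverting the 3×3 Gram matrix, [c₂, c₁, c₀]ᵀ = [4458/3713, -6742/3713, -8371/3713]ᵀ.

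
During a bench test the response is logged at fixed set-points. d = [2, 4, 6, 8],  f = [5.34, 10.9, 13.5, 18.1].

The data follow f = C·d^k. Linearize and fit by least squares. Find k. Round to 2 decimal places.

k = 0.86

Let Y = ln f. Fitting Y = k·ln d + ln C by least squares:
Sums: Σln d = 5.9506, Σ(ln d)² = 9.9367, Σln f = 9.5626, Σln d·ln f = 15.1580.
Normal system: [[9.9367, 5.9506]; [5.9506, 4]]·[k, ln C]ᵀ = [15.1580, 9.5626]ᵀ.
Δ = 9.9367·4 − (5.9506)² = 4.3368; k = (15.1580·4 − 5.9506·9.5626)/4.3368 = 0.85970, ln C = (9.9367·9.5626 − 5.9506·15.1580)/4.3368 = 1.11171.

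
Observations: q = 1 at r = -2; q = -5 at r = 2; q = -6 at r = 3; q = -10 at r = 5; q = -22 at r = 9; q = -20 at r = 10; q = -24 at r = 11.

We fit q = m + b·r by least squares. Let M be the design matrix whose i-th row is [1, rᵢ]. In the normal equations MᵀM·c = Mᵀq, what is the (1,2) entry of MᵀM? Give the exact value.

38

Row 1 ↔ basis 1, column 2 ↔ basis r, so (MᵀM)_{1,2} = Σᵢ r = (1)·(-2) + (1)·(2) + (1)·(3) + (1)·(5) + (1)·(9) + (1)·(10) + (1)·(11) = 38.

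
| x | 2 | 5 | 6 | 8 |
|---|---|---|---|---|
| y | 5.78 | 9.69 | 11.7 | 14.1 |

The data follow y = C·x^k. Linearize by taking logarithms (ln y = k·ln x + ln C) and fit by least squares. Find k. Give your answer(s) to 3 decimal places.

k = 0.638

Taking logs, ln y = k·ln x + ln C, so regress ln y on ln x.
Σln x = 6.1738, Σ(ln x)² = 10.6052, Σln y = 9.1313, Σln x·ln y = 14.7808.
Equations: 10.6052·k + 6.1738·ln C = 14.7808;  6.1738·k + 4·ln C = 9.1313.
Slope k = (n·Σln x·ln y − Σln x·Σln y)/(n·Σ(ln x)² − (Σln x)²) = (4·14.7808 − 6.1738·9.1313)/4.3053 = 0.63846; ln C = (Σln y − k·Σln x)/n = 1.29738.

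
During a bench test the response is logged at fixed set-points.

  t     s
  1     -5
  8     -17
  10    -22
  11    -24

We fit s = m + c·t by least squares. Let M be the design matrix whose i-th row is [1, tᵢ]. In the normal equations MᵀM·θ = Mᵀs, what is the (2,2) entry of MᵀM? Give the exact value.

Row 2 ↔ basis t, column 2 ↔ basis t, so (MᵀM)_{2,2} = Σᵢ (t)·(t) = (1)·(1) + (8)·(8) + (10)·(10) + (11)·(11) = 286.

286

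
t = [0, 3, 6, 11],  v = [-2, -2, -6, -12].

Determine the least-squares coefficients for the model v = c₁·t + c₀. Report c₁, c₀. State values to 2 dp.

Setting ∂/∂c₁ … = 0 gives: 166·c₁ + 20·c₀ = -174;  20·c₁ + 4·c₀ = -22.
Determinant 166·4 − 20² = 264.
c₁ = ((-174)·4 − 20·(-22))/264 = -32/33; c₀ = (166·(-22) − 20·(-174))/264 = -43/66.

c₁ = -0.97, c₀ = -0.65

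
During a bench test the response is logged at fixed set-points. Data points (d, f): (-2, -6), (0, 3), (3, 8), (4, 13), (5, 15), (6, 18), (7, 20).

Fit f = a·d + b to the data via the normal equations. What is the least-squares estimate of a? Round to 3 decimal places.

a = 2.802

Normal-equation sums: Σd·d = 139, Σd = 23, Σ1 = 7.
Right-hand side: Σd·f = 411, Σf = 71.
XᵀX·[a, b]ᵀ = Xᵀf becomes [[139, 23]; [23, 7]]·[a, b]ᵀ = [411, 71]ᵀ.
Eliminating b: 7·(row 1) − 23·(row 2) gives 444·a = 7·411 − 23·71 = 1244, so a = 311/111.
Then b = (71 − 23·(311/111))/7 = 104/111.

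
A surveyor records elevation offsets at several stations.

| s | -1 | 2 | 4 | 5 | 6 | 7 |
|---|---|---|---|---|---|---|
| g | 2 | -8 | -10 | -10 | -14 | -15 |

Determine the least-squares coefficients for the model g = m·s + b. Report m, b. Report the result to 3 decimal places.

Forming AᵀA = [[131, 23]; [23, 6]] and Aᵀg = [-297, -55]ᵀ gives AᵀA·[m, b]ᵀ = Aᵀg.
Eliminating b: 6·(row 1) − 23·(row 2) gives 257·m = 6·(-297) − 23·(-55) = -517, so m = -517/257.
Then b = ((-55) − 23·(-517/257))/6 = -374/257.

m = -2.012, b = -1.455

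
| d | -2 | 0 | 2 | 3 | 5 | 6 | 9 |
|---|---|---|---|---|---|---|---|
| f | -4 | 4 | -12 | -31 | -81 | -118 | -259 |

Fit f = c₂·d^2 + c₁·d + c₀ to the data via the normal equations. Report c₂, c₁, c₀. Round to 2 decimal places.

c₂ = -3.00, c₁ = -2.17, c₀ = 3.78

With design matrix A, AᵀA = [[8595, 1097, 159]; [1097, 159, 23]; [159, 23, 7]] and Aᵀf = [-27595, -3553, -501]ᵀ.
Row-reducing yields c₂ = -450066/149849, c₁ = -325375/149849, c₀ = 567110/149849.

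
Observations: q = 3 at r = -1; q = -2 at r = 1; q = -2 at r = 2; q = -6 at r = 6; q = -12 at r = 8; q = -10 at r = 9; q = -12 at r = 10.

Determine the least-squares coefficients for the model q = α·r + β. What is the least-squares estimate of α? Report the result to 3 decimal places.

α = -1.304

Compute the Gram sums: Σr·r = 287, Σr = 35, Σ1 = 7.
Moment sums: Σr·q = -351, Σq = -41.
Determinant 287·7 − 35² = 784.
α = ((-351)·7 − 35·(-41))/784 = -73/56; β = (287·(-41) − 35·(-351))/784 = 37/56.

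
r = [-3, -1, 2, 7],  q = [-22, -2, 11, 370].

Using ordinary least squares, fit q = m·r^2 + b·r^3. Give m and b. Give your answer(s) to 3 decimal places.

m = 0.557, b = 0.999

AᵀA·[m, b]ᵀ = Aᵀq reads: 2499·m + 16595·b = 17974;  16595·m + 118443·b = 127594.
Determinant 2499·118443 − 16595² = 20595032.
m = (17974·118443 − 16595·127594)/20595032 = 2868013/5148758; b = (2499·127594 − 16595·17974)/20595032 = 5144719/5148758.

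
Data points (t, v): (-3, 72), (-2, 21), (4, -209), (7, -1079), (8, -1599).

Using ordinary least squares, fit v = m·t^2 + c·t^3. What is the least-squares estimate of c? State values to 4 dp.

MᵀM·[m, c]ᵀ = Mᵀv reads: 6850·m + 50324·c = -157819;  50324·m + 384682·c = -1204273.
Eliminating c: 384682·(row 1) − 50324·(row 2) gives 102566724·m = 384682·(-157819) − 50324·(-1204273) = -106294106, so m = -53147053/51283362.
Then c = ((-1204273) − 50324·(-53147053/51283362))/384682 = -153593347/51283362.

c = -2.9950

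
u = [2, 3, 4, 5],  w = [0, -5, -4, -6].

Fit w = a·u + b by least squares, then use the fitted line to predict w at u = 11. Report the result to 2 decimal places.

ŵ = -16.50

Compute the Gram sums: Σu·u = 54, Σu = 14, Σ1 = 4.
Right-hand side: Σu·w = -61, Σw = -15.
MᵀM·[a, b]ᵀ = Mᵀw becomes [[54, 14]; [14, 4]]·[a, b]ᵀ = [-61, -15]ᵀ.
Determinant 54·4 − 14² = 20.
a = ((-61)·4 − 14·(-15))/20 = -17/10; b = (54·(-15) − 14·(-61))/20 = 11/5.
At u = 11: ŵ = (-17/10)·(11) + (11/5)·(1) = -33/2.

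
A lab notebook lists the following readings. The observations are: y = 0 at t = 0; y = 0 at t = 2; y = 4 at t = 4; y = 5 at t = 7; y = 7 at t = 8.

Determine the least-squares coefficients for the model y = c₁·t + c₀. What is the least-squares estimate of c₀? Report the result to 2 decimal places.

c₀ = -0.53

Entries of AᵀA: Σt·t = 133, Σt = 21, Σ1 = 5.
Right-hand side: Σt·y = 107, Σy = 16.
Normal equations: [[133, 21]; [21, 5]]·[c₁, c₀]ᵀ = [107, 16]ᵀ.
Determinant 133·5 − 21² = 224.
c₁ = (107·5 − 21·16)/224 = 199/224; c₀ = (133·16 − 21·107)/224 = -17/32.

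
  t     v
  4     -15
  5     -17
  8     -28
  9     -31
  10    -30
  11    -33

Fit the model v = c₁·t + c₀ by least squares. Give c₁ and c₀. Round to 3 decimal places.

c₁ = -2.695, c₀ = -4.554

The normal system XᵀX·[c₁, c₀]ᵀ = Xᵀv is [[407, 47]; [47, 6]]·[c₁, c₀]ᵀ = [-1311, -154]ᵀ.
Δ = 407·6 − 47² = 233.
c₁ = ((-1311)·6 − 47·(-154))/233 = -628/233; c₀ = (407·(-154) − 47·(-1311))/233 = -1061/233.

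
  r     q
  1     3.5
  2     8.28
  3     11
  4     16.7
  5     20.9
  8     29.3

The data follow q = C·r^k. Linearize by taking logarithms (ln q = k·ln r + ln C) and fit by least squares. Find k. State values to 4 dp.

Linearized form: ln q = k·ln r + ln C. From the 6 transformed points,
Sums: Σln r = 6.8669, Σ(ln r)² = 10.5236, Σln q = 14.9972, Σln r·ln q = 19.9183.
Normal system: [[10.5236, 6.8669]; [6.8669, 6]]·[k, ln C]ᵀ = [19.9183, 14.9972]ᵀ.
Solving (det = 15.9867): k = 1.03366, ln C = 1.31652.

k = 1.0337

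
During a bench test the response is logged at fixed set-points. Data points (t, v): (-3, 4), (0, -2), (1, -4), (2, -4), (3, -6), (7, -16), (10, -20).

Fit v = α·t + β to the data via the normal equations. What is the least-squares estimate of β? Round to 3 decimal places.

MᵀM·[α, β]ᵀ = Mᵀv reads: 172·α + 20·β = -354;  20·α + 7·β = -48.
(Σt·t = 172, Σt = 20, Σ1 = 7, Σt·v = -354, Σv = -48.)
det = 172·7 − 20² = 804.
α = ((-354)·7 − 20·(-48))/804 = -253/134; β = (172·(-48) − 20·(-354))/804 = -98/67.

β = -1.463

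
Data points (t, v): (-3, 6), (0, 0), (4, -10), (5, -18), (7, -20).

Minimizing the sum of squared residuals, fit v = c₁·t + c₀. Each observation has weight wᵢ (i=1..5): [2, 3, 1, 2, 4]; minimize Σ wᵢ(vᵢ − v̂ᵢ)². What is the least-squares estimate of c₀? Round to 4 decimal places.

c₀ = -1.2326

Compute the Gram sums: Σwᵢ·t·t = 280, Σwᵢ·t = 36, Σwᵢ·1 = 12.
And Σwᵢ·t·v = -816, Σwᵢ·v = -114.
XᵀWX·[c₁, c₀]ᵀ = XᵀWv becomes [[280, 36]; [36, 12]]·[c₁, c₀]ᵀ = [-816, -114]ᵀ.
Determinant 280·12 − 36² = 2064.
c₁ = ((-816)·12 − 36·(-114))/2064 = -237/86; c₀ = (280·(-114) − 36·(-816))/2064 = -53/43.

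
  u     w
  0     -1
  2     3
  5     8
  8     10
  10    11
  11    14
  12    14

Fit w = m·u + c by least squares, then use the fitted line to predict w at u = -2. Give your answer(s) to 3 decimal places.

From the data, Σu·u = 458, Σu = 48, Σ1 = 7.
For Xᵀw: Σu·w = 558, Σw = 59.
Eliminating c: 7·(row 1) − 48·(row 2) gives 902·m = 7·558 − 48·59 = 1074, so m = 537/451.
Then c = (59 − 48·(537/451))/7 = 119/451.
At u = -2: ŵ = (537/451)·(-2) + (119/451)·(1) = -955/451.

ŵ = -2.118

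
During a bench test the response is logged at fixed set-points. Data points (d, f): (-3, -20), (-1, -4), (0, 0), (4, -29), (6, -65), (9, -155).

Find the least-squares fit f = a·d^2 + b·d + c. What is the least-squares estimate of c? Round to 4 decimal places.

c = 0.0528

Entries of XᵀX: Σd^2·d^2 = 8195, Σd^2·d = 981, Σd^2 = 143, Σd·d = 143, Σd = 15, Σ1 = 6.
Moment sums: Σd^2·f = -15543, Σd·f = -1837, Σf = -273.
Inverting the 3×3 Gram matrix, [a, b, c]ᵀ = [-87570/43597, 40447/43597, 2304/43597]ᵀ.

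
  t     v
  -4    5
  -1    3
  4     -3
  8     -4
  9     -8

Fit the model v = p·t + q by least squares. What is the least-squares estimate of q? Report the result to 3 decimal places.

AᵀA·[p, q]ᵀ = Aᵀv reads: 178·p + 16·q = -139;  16·p + 5·q = -7.
Determinant 178·5 − 16² = 634.
p = ((-139)·5 − 16·(-7))/634 = -583/634; q = (178·(-7) − 16·(-139))/634 = 489/317.

q = 1.543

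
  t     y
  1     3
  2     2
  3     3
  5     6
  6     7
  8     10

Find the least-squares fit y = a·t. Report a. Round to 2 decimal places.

The normal equations are: 139·a = 168.
(Σt·t = 139, Σt·y = 168.)
a = 168/139 = 1.20863.

a = 1.21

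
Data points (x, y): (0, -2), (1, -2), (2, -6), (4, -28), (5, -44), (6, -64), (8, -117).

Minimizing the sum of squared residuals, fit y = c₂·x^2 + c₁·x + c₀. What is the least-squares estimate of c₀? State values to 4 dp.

The normal equations are: 6290·c₂ + 926·c₁ + 146·c₀ = -11366;  926·c₂ + 146·c₁ + 26·c₀ = -1666;  146·c₂ + 26·c₁ + 7·c₀ = -263.
Solving the 3×3 system (Gaussian elimination) gives c₂ = -22955/11508, c₁ = 17753/11508, c₀ = -1628/959.

c₀ = -1.6976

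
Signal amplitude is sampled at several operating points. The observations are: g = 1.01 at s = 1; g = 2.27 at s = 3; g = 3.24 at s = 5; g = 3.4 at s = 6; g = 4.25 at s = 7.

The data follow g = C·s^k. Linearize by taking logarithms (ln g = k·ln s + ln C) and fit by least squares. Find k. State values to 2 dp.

k = 0.71

Taking logs, ln g = k·ln s + ln C, so regress ln g on ln s.
Σln s = 6.4457, Σ(ln s)² = 10.7942, Σln g = 4.6760, Σln s·ln g = 7.8009.
Equations: 10.7942·k + 6.4457·ln C = 7.8009;  6.4457·k + 5·ln C = 4.6760.
Δ = 10.7942·5 − (6.4457)² = 12.4237; k = (7.8009·5 − 6.4457·4.6760)/12.4237 = 0.71351, ln C = (10.7942·4.6760 − 6.4457·7.8009)/12.4237 = 0.01539.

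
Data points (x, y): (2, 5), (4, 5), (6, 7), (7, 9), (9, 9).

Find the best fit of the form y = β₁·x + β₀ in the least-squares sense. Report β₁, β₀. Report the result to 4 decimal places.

Compute the Gram sums: Σx·x = 186, Σx = 28, Σ1 = 5.
And Σx·y = 216, Σy = 35.
Determinant 186·5 − 28² = 146.
β₁ = (216·5 − 28·35)/146 = 50/73; β₀ = (186·35 − 28·216)/146 = 231/73.

β₁ = 0.6849, β₀ = 3.1644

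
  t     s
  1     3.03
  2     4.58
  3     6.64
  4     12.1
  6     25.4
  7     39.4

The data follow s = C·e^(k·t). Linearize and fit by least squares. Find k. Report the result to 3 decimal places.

k = 0.430

Taking logs, ln s = k·t + ln C, so regress ln s on t.
Σt = 23.0000, Σ(t)² = 115.0000, Σln s = 13.9251, Σt·ln s = 64.9290.
Equations: 115.0000·k + 23.0000·ln C = 64.9290;  23.0000·k + 6·ln C = 13.9251.
Solving (det = 161.0000): k = 0.43041, ln C = 0.67093.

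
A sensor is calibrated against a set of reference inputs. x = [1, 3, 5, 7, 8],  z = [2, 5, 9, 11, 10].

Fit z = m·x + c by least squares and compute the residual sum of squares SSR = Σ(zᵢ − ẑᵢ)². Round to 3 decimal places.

Sums needed: Σx·x = 148, Σx = 24, Σ1 = 5.
And Σx·z = 219, Σz = 37.
So MᵀM·[m, c]ᵀ = Mᵀz: [[148, 24]; [24, 5]]·[m, c]ᵀ = [219, 37]ᵀ.
Eliminating c: 5·(row 1) − 24·(row 2) gives 164·m = 5·219 − 24·37 = 207, so m = 207/164.
Then c = (37 − 24·(207/164))/5 = 55/41.
Residuals: -99/164, -21/164, 221/164, 135/164, -59/41; SSR = 811/164.

SSR = 4.945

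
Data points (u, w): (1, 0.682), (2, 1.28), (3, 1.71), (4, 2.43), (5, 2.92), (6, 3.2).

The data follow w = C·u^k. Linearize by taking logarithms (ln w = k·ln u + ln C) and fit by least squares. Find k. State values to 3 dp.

With ln wᵢ as the transformed response and ln uᵢ as the regressor:
Σln u = 6.5793, Σ(ln u)² = 9.4099, Σln w = 3.5233, Σln u·ln w = 5.8001.
Equations: 9.4099·k + 6.5793·ln C = 5.8001;  6.5793·k + 6·ln C = 3.5233.
Slope k = (n·Σln u·ln w − Σln u·Σln w)/(n·Σ(ln u)² − (Σln u)²) = (6·5.8001 − 6.5793·3.5233)/13.1729 = 0.88214; ln C = (Σln w − k·Σln u)/n = -0.38010.

k = 0.882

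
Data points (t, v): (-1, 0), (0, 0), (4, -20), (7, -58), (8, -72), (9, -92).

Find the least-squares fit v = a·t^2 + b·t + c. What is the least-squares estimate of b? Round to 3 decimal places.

b = -0.983

AᵀA·[a, b, c]ᵀ = Aᵀv reads: 13315·a + 1647·b + 211·c = -15222;  1647·a + 211·b + 27·c = -1890;  211·a + 27·b + 6·c = -242.
(Σt^2·t^2 = 13315, Σt^2·t = 1647, Σt^2 = 211, Σt·t = 211, Σt = 27, Σ1 = 6, Σt^2·v = -15222, Σt·v = -1890, Σv = -242.)
Inverting the 3×3 Gram matrix, [a, b, c]ᵀ = [-62995/61622, -60561/61622, 1214/30811]ᵀ.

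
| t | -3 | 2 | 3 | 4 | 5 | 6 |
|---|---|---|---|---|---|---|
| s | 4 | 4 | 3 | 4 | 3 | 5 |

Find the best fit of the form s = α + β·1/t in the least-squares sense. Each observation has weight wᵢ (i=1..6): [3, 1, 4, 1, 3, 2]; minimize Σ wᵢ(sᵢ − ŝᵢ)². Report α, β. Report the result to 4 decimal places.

Entries of MᵀWM: Σwᵢ·1 = 14, Σwᵢ·1/t = 121/60, Σwᵢ·1/t·1/t = 1519/1200.
Moment sums: Σwᵢ·s = 51, Σwᵢ·1/t·s = 97/15.
Determinant 14·(1519/1200) − (121/60)² = 49157/3600.
α = (51·(1519/1200) − (121/60)·(97/15))/(49157/3600) = 185459/49157; β = (14·(97/15) − (121/60)·51)/(49157/3600) = -44340/49157.

α = 3.7728, β = -0.9020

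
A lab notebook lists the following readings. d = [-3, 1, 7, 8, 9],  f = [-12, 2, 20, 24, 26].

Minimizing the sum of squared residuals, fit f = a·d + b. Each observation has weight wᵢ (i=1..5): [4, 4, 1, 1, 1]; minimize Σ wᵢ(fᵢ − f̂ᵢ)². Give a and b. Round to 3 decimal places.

AᵀWA·[a, b]ᵀ = AᵀWf reads: 234·a + 16·b = 718;  16·a + 11·b = 30.
det = 234·11 − 16² = 2318.
a = (718·11 − 16·30)/2318 = 3709/1159; b = (234·30 − 16·718)/2318 = -2234/1159.

a = 3.200, b = -1.928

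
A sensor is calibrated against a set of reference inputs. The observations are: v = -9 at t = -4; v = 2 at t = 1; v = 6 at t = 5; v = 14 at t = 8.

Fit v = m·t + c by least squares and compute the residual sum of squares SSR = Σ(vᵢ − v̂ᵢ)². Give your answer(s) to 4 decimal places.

SSR = 6.1543

MᵀM·[m, c]ᵀ = Mᵀv reads: 106·m + 10·c = 180;  10·m + 4·c = 13.
det = 106·4 − 10² = 324.
m = (180·4 − 10·13)/324 = 295/162; c = (106·13 − 10·180)/324 = -211/162.
Residuals: -67/162, 40/27, -146/81, 119/162; SSR = 997/162.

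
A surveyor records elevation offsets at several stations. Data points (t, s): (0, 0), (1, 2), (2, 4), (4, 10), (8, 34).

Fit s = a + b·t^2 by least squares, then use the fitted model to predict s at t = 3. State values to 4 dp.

Forming MᵀM = [[5, 85]; [85, 4369]] and Mᵀs = [50, 2354]ᵀ gives MᵀM·[a, b]ᵀ = Mᵀs.
det = 5·4369 − 85² = 14620.
a = (50·4369 − 85·2354)/14620 = 54/43; b = (5·2354 − 85·50)/14620 = 376/731.
At t = 3: ŝ = (54/43)·(1) + (376/731)·(9) = 4302/731.

ŝ = 5.8851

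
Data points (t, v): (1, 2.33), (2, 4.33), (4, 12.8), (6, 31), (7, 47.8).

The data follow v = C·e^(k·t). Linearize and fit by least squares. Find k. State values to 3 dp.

Let Y = ln v. Fitting Y = k·t + ln C by least squares:
AᵀA = [[106.0000, 20.0000]; [20.0000, 5]], rhs = [61.6479, 12.1619]ᵀ  (here Σt = 20.0000, Σ(t)² = 106.0000, Σln v = 12.1619, Σt·ln v = 61.6479).
Solving (det = 130.0000): k = 0.50001, ln C = 0.43233.

k = 0.500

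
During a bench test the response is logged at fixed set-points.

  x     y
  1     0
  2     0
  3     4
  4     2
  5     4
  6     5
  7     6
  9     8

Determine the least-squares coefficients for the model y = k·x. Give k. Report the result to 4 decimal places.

Normal-equation sums: Σx·x = 221.
And Σx·y = 184.
Hence k = 184 / 221 ≈ 0.832579.

k = 0.8326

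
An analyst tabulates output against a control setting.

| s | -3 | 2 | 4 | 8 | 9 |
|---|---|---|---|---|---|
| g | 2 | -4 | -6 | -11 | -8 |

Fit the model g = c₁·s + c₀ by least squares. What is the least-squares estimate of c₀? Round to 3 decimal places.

AᵀA·[c₁, c₀]ᵀ = Aᵀg reads: 174·c₁ + 20·c₀ = -198;  20·c₁ + 5·c₀ = -27.
(Σs·s = 174, Σs = 20, Σ1 = 5, Σs·g = -198, Σg = -27.)
det = 174·5 − 20² = 470.
c₁ = ((-198)·5 − 20·(-27))/470 = -45/47; c₀ = (174·(-27) − 20·(-198))/470 = -369/235.

c₀ = -1.570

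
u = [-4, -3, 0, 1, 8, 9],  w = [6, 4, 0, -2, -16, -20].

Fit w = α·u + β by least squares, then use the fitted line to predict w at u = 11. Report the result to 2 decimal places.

ŵ = -22.57

The normal equations are: 171·α + 11·β = -346;  11·α + 6·β = -28.
Eliminating β: 6·(row 1) − 11·(row 2) gives 905·α = 6·(-346) − 11·(-28) = -1768, so α = -1768/905.
Then β = ((-28) − 11·(-1768/905))/6 = -982/905.
At u = 11: ŵ = (-1768/905)·(11) + (-982/905)·(1) = -4086/181.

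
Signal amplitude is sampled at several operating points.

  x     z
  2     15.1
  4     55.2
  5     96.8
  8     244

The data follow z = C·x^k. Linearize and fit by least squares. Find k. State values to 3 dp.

k = 2.016

Let Y = ln z. Fitting Y = k·ln x + ln C by least squares:
Σln x = 5.7683, Σ(ln x)² = 9.3166, Σln z = 16.7955, Σln x·ln z = 26.2325.
Equations: 9.3166·k + 5.7683·ln C = 26.2325;  5.7683·k + 4·ln C = 16.7955.
Δ = 9.3166·4 − (5.7683)² = 3.9930; k = (26.2325·4 − 5.7683·16.7955)/3.9930 = 2.01560, ln C = (9.3166·16.7955 − 5.7683·26.2325)/3.9930 = 1.29222.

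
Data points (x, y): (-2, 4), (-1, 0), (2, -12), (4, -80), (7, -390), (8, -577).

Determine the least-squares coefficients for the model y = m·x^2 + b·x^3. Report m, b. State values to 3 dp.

Compute the Gram sums: Σx^2·x^2 = 6786, Σx^2·x^3 = 50598, Σx^3·x^3 = 384018.
For Mᵀy: Σx^2·y = -57350, Σx^3·y = -434442.
Eliminating b: 384018·(row 1) − 50598·(row 2) gives 45788544·m = 384018·(-57350) − 50598·(-434442) = -41535984, so m = -865333/953928.
Then b = ((-434442) − 50598·(-865333/953928))/384018 = -107241/105992.

m = -0.907, b = -1.012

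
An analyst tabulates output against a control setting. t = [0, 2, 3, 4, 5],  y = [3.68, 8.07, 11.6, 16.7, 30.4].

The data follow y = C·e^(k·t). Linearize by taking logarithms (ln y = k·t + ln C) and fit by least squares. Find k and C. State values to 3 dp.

k = 0.410, C = 3.552

Taking logs, ln y = k·t + ln C, so regress ln y on t.
Sums: Σt = 14.0000, Σ(t)² = 54.0000, Σln y = 12.0719, Σt·ln y = 39.8632.
Normal system: [[54.0000, 14.0000]; [14.0000, 5]]·[k, ln C]ᵀ = [39.8632, 12.0719]ᵀ.
Solving (det = 74.0000): k = 0.40958, ln C = 1.26756, so C = exp(1.26756) = 3.55217.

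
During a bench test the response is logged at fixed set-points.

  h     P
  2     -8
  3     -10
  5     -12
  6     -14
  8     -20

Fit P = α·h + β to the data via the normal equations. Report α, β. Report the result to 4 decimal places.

Compute the Gram sums: Σh·h = 138, Σh = 24, Σ1 = 5.
And Σh·P = -350, ΣP = -64.
Eliminating β: 5·(row 1) − 24·(row 2) gives 114·α = 5·(-350) − 24·(-64) = -214, so α = -107/57.
Then β = ((-64) − 24·(-107/57))/5 = -72/19.

α = -1.8772, β = -3.7895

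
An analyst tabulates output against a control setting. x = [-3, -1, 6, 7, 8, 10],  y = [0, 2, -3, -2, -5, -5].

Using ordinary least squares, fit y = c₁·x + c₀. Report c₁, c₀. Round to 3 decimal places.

Entries of MᵀM: Σx·x = 259, Σx = 27, Σ1 = 6.
Right-hand side: Σx·y = -124, Σy = -13.
So MᵀM·[c₁, c₀]ᵀ = Mᵀy: [[259, 27]; [27, 6]]·[c₁, c₀]ᵀ = [-124, -13]ᵀ.
Eliminating c₀: 6·(row 1) − 27·(row 2) gives 825·c₁ = 6·(-124) − 27·(-13) = -393, so c₁ = -131/275.
Then c₀ = ((-13) − 27·(-131/275))/6 = -19/825.

c₁ = -0.476, c₀ = -0.023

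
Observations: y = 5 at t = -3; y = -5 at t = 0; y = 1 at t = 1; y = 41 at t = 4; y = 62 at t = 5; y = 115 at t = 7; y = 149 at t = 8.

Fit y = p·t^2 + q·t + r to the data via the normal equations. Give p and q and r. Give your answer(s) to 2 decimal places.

The normal equations are: 7460·p + 1018·q + 164·r = 17423;  1018·p + 164·q + 22·r = 2457;  164·p + 22·q + 7·r = 368.
Inverting the 3×3 Gram matrix, [p, q, r]ᵀ = [634573/317058, 984565/317058, -215549/52843]ᵀ.

p = 2.00, q = 3.11, r = -4.08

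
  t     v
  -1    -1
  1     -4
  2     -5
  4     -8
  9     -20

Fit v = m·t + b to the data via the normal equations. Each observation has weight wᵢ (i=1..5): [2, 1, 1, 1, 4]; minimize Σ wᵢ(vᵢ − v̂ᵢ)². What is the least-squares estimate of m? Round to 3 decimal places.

m = -1.954

The normal equations are: 347·m + 41·b = -764;  41·m + 9·b = -99.
(Σwᵢ·t·t = 347, Σwᵢ·t = 41, Σwᵢ·1 = 9, Σwᵢ·t·v = -764, Σwᵢ·v = -99.)
det = 347·9 − 41² = 1442.
m = ((-764)·9 − 41·(-99))/1442 = -2817/1442; b = (347·(-99) − 41·(-764))/1442 = -3029/1442.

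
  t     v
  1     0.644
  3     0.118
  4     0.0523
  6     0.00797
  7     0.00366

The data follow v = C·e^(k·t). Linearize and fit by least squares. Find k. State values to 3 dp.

k = -0.870

With ln vᵢ as the transformed response and tᵢ as the regressor:
AᵀA = [[111.0000, 21.0000]; [21.0000, 5]], rhs = [-86.9188, -15.9702]ᵀ  (here Σt = 21.0000, Σ(t)² = 111.0000, Σln v = -15.9702, Σt·ln v = -86.9188).
Δ = 111.0000·5 − (21.0000)² = 114.0000; k = (-86.9188·5 − 21.0000·-15.9702)/114.0000 = -0.87034, ln C = (111.0000·-15.9702 − 21.0000·-86.9188)/114.0000 = 0.46137.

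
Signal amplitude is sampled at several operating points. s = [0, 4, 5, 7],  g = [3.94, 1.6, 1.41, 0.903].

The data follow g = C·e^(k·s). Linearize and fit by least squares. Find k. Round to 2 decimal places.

k = -0.21

Let Y = ln g. Fitting Y = k·s + ln C by least squares:
AᵀA = [[90.0000, 16.0000]; [16.0000, 4]], rhs = [2.8837, 2.0827]ᵀ  (here Σs = 16.0000, Σ(s)² = 90.0000, Σln g = 2.0827, Σs·ln g = 2.8837).
Δ = 90.0000·4 − (16.0000)² = 104.0000; k = (2.8837·4 − 16.0000·2.0827)/104.0000 = -0.20951, ln C = (90.0000·2.0827 − 16.0000·2.8837)/104.0000 = 1.35872.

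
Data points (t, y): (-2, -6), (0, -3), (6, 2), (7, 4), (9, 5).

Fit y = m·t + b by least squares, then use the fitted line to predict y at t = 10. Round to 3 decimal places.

ŷ = 6.333

Normal-equation sums: Σt·t = 170, Σt = 20, Σ1 = 5.
And Σt·y = 97, Σy = 2.
MᵀM·[m, b]ᵀ = Mᵀy becomes [[170, 20]; [20, 5]]·[m, b]ᵀ = [97, 2]ᵀ.
Δ = 170·5 − 20² = 450.
m = (97·5 − 20·2)/450 = 89/90; b = (170·2 − 20·97)/450 = -32/9.
At t = 10: ŷ = (89/90)·(10) + (-32/9)·(1) = 19/3.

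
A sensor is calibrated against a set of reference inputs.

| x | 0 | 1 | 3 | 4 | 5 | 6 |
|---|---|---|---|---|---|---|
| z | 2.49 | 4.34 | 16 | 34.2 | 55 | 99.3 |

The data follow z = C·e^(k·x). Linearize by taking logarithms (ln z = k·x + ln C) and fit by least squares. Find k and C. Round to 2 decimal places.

Let Y = ln z. Fitting Y = k·x + ln C by least squares:
Σx = 19.0000, Σ(x)² = 87.0000, Σln z = 17.2905, Σx·ln z = 71.5401.
Equations: 87.0000·k + 19.0000·ln C = 71.5401;  19.0000·k + 6·ln C = 17.2905.
Slope k = (n·Σx·ln z − Σx·Σln z)/(n·Σ(x)² − (Σx)²) = (6·71.5401 − 19.0000·17.2905)/161.0000 = 0.62560; ln C = (Σln z − k·Σx)/n = 0.90067, so C = exp(0.90067) = 2.46125.

k = 0.63, C = 2.46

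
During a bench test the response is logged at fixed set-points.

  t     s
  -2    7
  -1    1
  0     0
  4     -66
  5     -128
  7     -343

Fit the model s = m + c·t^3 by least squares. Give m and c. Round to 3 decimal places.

m = -1.027, c = -1.000

XᵀX·[m, c]ᵀ = Xᵀs reads: 6·m + 523·c = -529;  523·m + 137435·c = -137930.
det = 6·137435 − 523² = 551081.
m = ((-529)·137435 − 523·(-137930))/551081 = -565725/551081; c = (6·(-137930) − 523·(-529))/551081 = -550913/551081.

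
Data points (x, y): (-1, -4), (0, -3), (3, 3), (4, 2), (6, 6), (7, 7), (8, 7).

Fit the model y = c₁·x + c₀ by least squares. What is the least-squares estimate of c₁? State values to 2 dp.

Sums needed: Σx·x = 175, Σx = 27, Σ1 = 7.
And Σx·y = 162, Σy = 18.
Normal equations: [[175, 27]; [27, 7]]·[c₁, c₀]ᵀ = [162, 18]ᵀ.
Eliminating c₀: 7·(row 1) − 27·(row 2) gives 496·c₁ = 7·162 − 27·18 = 648, so c₁ = 81/62.
Then c₀ = (18 − 27·(81/62))/7 = -153/62.

c₁ = 1.31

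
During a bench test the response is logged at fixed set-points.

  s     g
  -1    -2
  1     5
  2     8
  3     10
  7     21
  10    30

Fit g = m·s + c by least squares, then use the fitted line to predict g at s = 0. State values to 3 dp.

Setting ∂/∂m … = 0 gives: 164·m + 22·c = 500;  22·m + 6·c = 72.
(Σs·s = 164, Σs = 22, Σ1 = 6, Σs·g = 500, Σg = 72.)
Δ = 164·6 − 22² = 500.
m = (500·6 − 22·72)/500 = 354/125; c = (164·72 − 22·500)/500 = 202/125.
At s = 0: ĝ = (354/125)·(0) + (202/125)·(1) = 202/125.

ĝ = 1.616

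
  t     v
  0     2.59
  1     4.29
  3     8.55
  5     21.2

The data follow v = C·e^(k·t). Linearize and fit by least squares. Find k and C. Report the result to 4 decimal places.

k = 0.4099, C = 2.6635

With ln vᵢ as the transformed response and tᵢ as the regressor:
XᵀX = [[35.0000, 9.0000]; [9.0000, 4]], rhs = [23.1641, 7.6079]ᵀ  (here Σt = 9.0000, Σ(t)² = 35.0000, Σln v = 7.6079, Σt·ln v = 23.1641).
Solving (det = 59.0000): k = 0.40992, ln C = 0.97964, so C = exp(0.97964) = 2.66350.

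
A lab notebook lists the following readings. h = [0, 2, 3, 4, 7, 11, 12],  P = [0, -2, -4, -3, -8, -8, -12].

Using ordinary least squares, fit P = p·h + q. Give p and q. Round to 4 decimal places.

From the data, Σh·h = 343, Σh = 39, Σ1 = 7.
For XᵀP: Σh·P = -316, ΣP = -37.
Eliminating q: 7·(row 1) − 39·(row 2) gives 880·p = 7·(-316) − 39·(-37) = -769, so p = -769/880.
Then q = ((-37) − 39·(-769/880))/7 = -367/880.

p = -0.8739, q = -0.4170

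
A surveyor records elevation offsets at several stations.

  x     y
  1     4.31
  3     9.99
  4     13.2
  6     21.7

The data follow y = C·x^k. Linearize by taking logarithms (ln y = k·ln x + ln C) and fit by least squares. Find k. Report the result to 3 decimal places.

With ln yᵢ as the transformed response and ln xᵢ as the regressor:
AᵀA = [[6.3392, 4.2767]; [4.2767, 4]], rhs = [11.6193, 9.4201]ᵀ  (here Σln x = 4.2767, Σ(ln x)² = 6.3392, Σln y = 9.4201, Σln x·ln y = 11.6193).
Slope k = (n·Σln x·ln y − Σln x·Σln y)/(n·Σ(ln x)² − (Σln x)²) = (4·11.6193 − 4.2767·9.4201)/7.0668 = 0.87604; ln C = (Σln y − k·Σln x)/n = 1.41838.

k = 0.876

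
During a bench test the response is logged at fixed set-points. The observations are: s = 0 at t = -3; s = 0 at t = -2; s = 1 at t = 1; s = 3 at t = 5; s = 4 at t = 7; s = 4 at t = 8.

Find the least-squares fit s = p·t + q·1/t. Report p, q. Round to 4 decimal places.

Setting ∂/∂p … = 0 gives: 152·p + 6·q = 76;  6·p + (1014049/705600)·q = 187/70.
(Σt·t = 152, Σt·1/t = 6, Σ1/t·1/t = 1014049/705600, Σt·s = 76, Σ1/t·s = 187/70.)
Eliminating q: (1014049/705600)·(row 1) − 6·(row 2) gives (16091731/88200)·p = (1014049/705600)·76 − 6·(187/70) = 16439491/176400, so p = 16439491/32183462.
Then q = ((187/70) − 6·(16439491/32183462))/(1014049/705600) = -4404960/16091731.

p = 0.5108, q = -0.2737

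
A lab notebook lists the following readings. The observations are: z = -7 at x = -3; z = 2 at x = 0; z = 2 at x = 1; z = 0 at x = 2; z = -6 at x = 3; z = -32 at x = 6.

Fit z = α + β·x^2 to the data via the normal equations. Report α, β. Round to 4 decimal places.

Setting ∂/∂α … = 0 gives: 6·α + 59·β = -41;  59·α + 1475·β = -1267.
Δ = 6·1475 − 59² = 5369.
α = ((-41)·1475 − 59·(-1267))/5369 = 242/91; β = (6·(-1267) − 59·(-41))/5369 = -5183/5369.

α = 2.6593, β = -0.9654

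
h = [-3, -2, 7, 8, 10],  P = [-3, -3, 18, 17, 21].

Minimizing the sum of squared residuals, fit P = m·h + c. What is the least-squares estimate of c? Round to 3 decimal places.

With design matrix M, MᵀM = [[226, 20]; [20, 5]] and MᵀP = [487, 50]ᵀ.
det = 226·5 − 20² = 730.
m = (487·5 − 20·50)/730 = 287/146; c = (226·50 − 20·487)/730 = 156/73.

c = 2.137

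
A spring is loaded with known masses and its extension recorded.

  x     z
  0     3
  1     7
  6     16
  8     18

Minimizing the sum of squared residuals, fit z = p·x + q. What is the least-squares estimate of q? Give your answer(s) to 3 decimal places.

AᵀA·[p, q]ᵀ = Aᵀz reads: 101·p + 15·q = 247;  15·p + 4·q = 44.
det = 101·4 − 15² = 179.
p = (247·4 − 15·44)/179 = 328/179; q = (101·44 − 15·247)/179 = 739/179.

q = 4.128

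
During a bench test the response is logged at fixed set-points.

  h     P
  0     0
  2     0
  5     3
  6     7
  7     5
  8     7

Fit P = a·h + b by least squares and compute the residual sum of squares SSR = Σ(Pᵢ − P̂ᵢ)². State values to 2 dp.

With design matrix A, AᵀA = [[178, 28]; [28, 6]] and AᵀP = [148, 22]ᵀ.
Determinant 178·6 − 28² = 284.
a = (148·6 − 28·22)/284 = 68/71; b = (178·22 − 28·148)/284 = -57/71.
Residuals: 57/71, -79/71, -70/71, 146/71, -64/71, 10/71; SSR = 562/71.

SSR = 7.92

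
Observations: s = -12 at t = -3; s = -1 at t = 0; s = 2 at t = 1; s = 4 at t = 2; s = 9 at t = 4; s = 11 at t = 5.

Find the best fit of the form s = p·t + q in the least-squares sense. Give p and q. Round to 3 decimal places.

p = 2.831, q = -2.080

Normal-equation sums: Σt·t = 55, Σt = 9, Σ1 = 6.
Right-hand side: Σt·s = 137, Σs = 13.
AᵀA·[p, q]ᵀ = Aᵀs becomes [[55, 9]; [9, 6]]·[p, q]ᵀ = [137, 13]ᵀ.
Δ = 55·6 − 9² = 249.
p = (137·6 − 9·13)/249 = 235/83; q = (55·13 − 9·137)/249 = -518/249.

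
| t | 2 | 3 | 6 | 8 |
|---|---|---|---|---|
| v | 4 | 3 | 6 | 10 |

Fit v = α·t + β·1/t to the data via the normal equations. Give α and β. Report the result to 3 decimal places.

α = 1.104, β = 2.062

With design matrix X, XᵀX = [[113, 4]; [4, 233/576]] and Xᵀv = [133, 21/4]ᵀ.
det = 113·(233/576) − 4² = 17113/576.
α = (133·(233/576) − 4·(21/4))/(17113/576) = 18893/17113; β = (113·(21/4) − 4·133)/(17113/576) = 35280/17113.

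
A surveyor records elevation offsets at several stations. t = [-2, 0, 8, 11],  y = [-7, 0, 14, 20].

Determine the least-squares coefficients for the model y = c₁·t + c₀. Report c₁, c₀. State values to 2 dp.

c₁ = 1.98, c₀ = -1.67

The normal equations are: 189·c₁ + 17·c₀ = 346;  17·c₁ + 4·c₀ = 27.
(Σt·t = 189, Σt = 17, Σ1 = 4, Σt·y = 346, Σy = 27.)
det = 189·4 − 17² = 467.
c₁ = (346·4 − 17·27)/467 = 925/467; c₀ = (189·27 − 17·346)/467 = -779/467.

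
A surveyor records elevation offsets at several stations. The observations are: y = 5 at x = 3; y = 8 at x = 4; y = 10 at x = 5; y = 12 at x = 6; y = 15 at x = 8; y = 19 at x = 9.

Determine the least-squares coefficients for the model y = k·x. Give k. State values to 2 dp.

k = 1.99

Sums needed: Σx·x = 231.
Moment sums: Σx·y = 460.
Normal equations: [[231]]·[k]ᵀ = [460]ᵀ.
k = 460/231 = 1.99134.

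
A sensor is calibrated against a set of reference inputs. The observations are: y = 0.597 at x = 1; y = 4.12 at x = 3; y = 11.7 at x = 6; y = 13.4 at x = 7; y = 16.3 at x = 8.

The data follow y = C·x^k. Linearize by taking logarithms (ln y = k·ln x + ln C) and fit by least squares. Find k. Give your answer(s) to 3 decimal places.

k = 1.593

With ln yᵢ as the transformed response and ln xᵢ as the regressor:
Σln x = 6.9157, Σ(ln x)² = 12.5280, Σln y = 8.7460, Σln x·ln y = 16.8167.
Equations: 12.5280·k + 6.9157·ln C = 16.8167;  6.9157·k + 5·ln C = 8.7460.
Solving (det = 14.8127): k = 1.59310, ln C = -0.45429.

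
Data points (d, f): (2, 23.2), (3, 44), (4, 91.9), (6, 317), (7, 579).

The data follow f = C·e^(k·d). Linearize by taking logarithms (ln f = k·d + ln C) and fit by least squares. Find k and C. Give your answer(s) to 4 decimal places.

With ln fᵢ as the transformed response and dᵢ as the regressor:
AᵀA = [[114.0000, 22.0000]; [22.0000, 5]], rhs = [114.8062, 23.5692]ᵀ  (here Σd = 22.0000, Σ(d)² = 114.0000, Σln f = 23.5692, Σd·ln f = 114.8062).
Solving (det = 86.0000): k = 0.64544, ln C = 1.87393, so C = exp(1.87393) = 6.51382.

k = 0.6454, C = 6.5138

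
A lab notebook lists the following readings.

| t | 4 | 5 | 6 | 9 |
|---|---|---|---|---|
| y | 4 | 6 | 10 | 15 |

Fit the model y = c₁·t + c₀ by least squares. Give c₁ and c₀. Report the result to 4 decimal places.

c₁ = 2.2143, c₀ = -4.5357

From the data, Σt·t = 158, Σt = 24, Σ1 = 4.
And Σt·y = 241, Σy = 35.
Determinant 158·4 − 24² = 56.
c₁ = (241·4 − 24·35)/56 = 31/14; c₀ = (158·35 − 24·241)/56 = -127/28.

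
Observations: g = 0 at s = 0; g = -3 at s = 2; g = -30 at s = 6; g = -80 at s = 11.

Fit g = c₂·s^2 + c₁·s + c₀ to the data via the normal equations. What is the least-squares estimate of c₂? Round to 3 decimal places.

With design matrix M, MᵀM = [[15953, 1555, 161]; [1555, 161, 19]; [161, 19, 4]] and Mᵀg = [-10772, -1066, -113]ᵀ.
Row-reducing yields c₂ = -4909/10156, c₁ = -21141/10156, c₀ = 2775/2539.

c₂ = -0.483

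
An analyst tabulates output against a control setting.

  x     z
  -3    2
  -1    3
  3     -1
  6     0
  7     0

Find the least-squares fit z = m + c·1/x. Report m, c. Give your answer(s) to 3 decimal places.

m = 0.395, c = -2.934

MᵀM·[m, c]ᵀ = Mᵀz reads: 5·m + (-29/42)·c = 4;  (-29/42)·m + (249/196)·c = -4.
(Σ1 = 5, Σ1/x = -29/42, Σ1/x·1/x = 249/196, Σz = 4, Σ1/x·z = -4.)
det = 5·(249/196) − (-29/42)² = 2591/441.
m = (4·(249/196) − (-29/42)·(-4))/(2591/441) = 1023/2591; c = (5·(-4) − (-29/42)·4)/(2591/441) = -7602/2591.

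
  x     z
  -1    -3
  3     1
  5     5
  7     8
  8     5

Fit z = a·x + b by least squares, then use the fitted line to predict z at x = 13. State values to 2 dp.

AᵀA·[a, b]ᵀ = Aᵀz reads: 148·a + 22·b = 127;  22·a + 5·b = 16.
(Σx·x = 148, Σx = 22, Σ1 = 5, Σx·z = 127, Σz = 16.)
Δ = 148·5 − 22² = 256.
a = (127·5 − 22·16)/256 = 283/256; b = (148·16 − 22·127)/256 = -213/128.
At x = 13: ẑ = (283/256)·(13) + (-213/128)·(1) = 3253/256.

ẑ = 12.71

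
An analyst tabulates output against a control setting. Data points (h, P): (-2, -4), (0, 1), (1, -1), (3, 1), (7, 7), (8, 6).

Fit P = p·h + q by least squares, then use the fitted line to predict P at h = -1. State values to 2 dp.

P̂ = -2.16

Compute the Gram sums: Σh·h = 127, Σh = 17, Σ1 = 6.
For MᵀP: Σh·P = 107, ΣP = 10.
Eliminating q: 6·(row 1) − 17·(row 2) gives 473·p = 6·107 − 17·10 = 472, so p = 472/473.
Then q = (10 − 17·(472/473))/6 = -549/473.
At h = -1: P̂ = (472/473)·(-1) + (-549/473)·(1) = -1021/473.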